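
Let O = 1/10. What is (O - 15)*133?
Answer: -19817/10 ≈ -1981.7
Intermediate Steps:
O = ⅒ ≈ 0.10000
(O - 15)*133 = (⅒ - 15)*133 = -149/10*133 = -19817/10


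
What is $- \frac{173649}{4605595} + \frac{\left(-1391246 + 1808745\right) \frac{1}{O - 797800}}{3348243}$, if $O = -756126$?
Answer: $- \frac{903484099512380587}{23962550867044840710} \approx -0.037704$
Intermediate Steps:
$- \frac{173649}{4605595} + \frac{\left(-1391246 + 1808745\right) \frac{1}{O - 797800}}{3348243} = - \frac{173649}{4605595} + \frac{\left(-1391246 + 1808745\right) \frac{1}{-756126 - 797800}}{3348243} = \left(-173649\right) \frac{1}{4605595} + \frac{417499}{-1553926} \cdot \frac{1}{3348243} = - \frac{173649}{4605595} + 417499 \left(- \frac{1}{1553926}\right) \frac{1}{3348243} = - \frac{173649}{4605595} - \frac{417499}{5202921852018} = - \frac{903484099512380587}{23962550867044840710}$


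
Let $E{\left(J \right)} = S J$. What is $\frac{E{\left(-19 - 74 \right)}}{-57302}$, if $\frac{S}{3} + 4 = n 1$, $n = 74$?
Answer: $\frac{1395}{4093} \approx 0.34083$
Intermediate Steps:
$S = 210$ ($S = -12 + 3 \cdot 74 \cdot 1 = -12 + 3 \cdot 74 = -12 + 222 = 210$)
$E{\left(J \right)} = 210 J$
$\frac{E{\left(-19 - 74 \right)}}{-57302} = \frac{210 \left(-19 - 74\right)}{-57302} = 210 \left(-19 - 74\right) \left(- \frac{1}{57302}\right) = 210 \left(-93\right) \left(- \frac{1}{57302}\right) = \left(-19530\right) \left(- \frac{1}{57302}\right) = \frac{1395}{4093}$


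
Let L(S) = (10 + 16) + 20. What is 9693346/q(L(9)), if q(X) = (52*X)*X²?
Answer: 372821/194672 ≈ 1.9151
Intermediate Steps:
L(S) = 46 (L(S) = 26 + 20 = 46)
q(X) = 52*X³
9693346/q(L(9)) = 9693346/((52*46³)) = 9693346/((52*97336)) = 9693346/5061472 = 9693346*(1/5061472) = 372821/194672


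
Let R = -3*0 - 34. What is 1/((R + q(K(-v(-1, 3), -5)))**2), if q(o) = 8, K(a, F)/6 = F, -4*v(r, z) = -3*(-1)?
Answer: 1/676 ≈ 0.0014793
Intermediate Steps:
v(r, z) = -3/4 (v(r, z) = -(-3)*(-1)/4 = -1/4*3 = -3/4)
K(a, F) = 6*F
R = -34 (R = 0 - 34 = -34)
1/((R + q(K(-v(-1, 3), -5)))**2) = 1/((-34 + 8)**2) = 1/((-26)**2) = 1/676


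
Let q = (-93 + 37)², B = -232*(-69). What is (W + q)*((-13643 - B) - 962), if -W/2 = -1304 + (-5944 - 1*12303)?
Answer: -1293031894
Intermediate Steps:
B = 16008
q = 3136 (q = (-56)² = 3136)
W = 39102 (W = -2*(-1304 + (-5944 - 1*12303)) = -2*(-1304 + (-5944 - 12303)) = -2*(-1304 - 18247) = -2*(-19551) = 39102)
(W + q)*((-13643 - B) - 962) = (39102 + 3136)*((-13643 - 1*16008) - 962) = 42238*((-13643 - 16008) - 962) = 42238*(-29651 - 962) = 42238*(-30613) = -1293031894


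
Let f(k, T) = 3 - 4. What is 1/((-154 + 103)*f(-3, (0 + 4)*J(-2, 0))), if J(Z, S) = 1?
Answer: 1/51 ≈ 0.019608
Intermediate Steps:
f(k, T) = -1
1/((-154 + 103)*f(-3, (0 + 4)*J(-2, 0))) = 1/((-154 + 103)*(-1)) = 1/(-51*(-1)) = 1/51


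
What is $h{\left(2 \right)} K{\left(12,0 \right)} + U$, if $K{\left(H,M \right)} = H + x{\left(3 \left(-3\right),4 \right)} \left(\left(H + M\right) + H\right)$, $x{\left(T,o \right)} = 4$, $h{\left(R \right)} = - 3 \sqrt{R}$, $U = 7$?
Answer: $7 - 324 \sqrt{2} \approx -451.21$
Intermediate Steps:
$K{\left(H,M \right)} = 4 M + 9 H$ ($K{\left(H,M \right)} = H + 4 \left(\left(H + M\right) + H\right) = H + 4 \left(M + 2 H\right) = H + \left(4 M + 8 H\right) = 4 M + 9 H$)
$h{\left(2 \right)} K{\left(12,0 \right)} + U = - 3 \sqrt{2} \left(4 \cdot 0 + 9 \cdot 12\right) + 7 = - 3 \sqrt{2} \left(0 + 108\right) + 7 = - 3 \sqrt{2} \cdot 108 + 7 = - 324 \sqrt{2} + 7 = 7 - 324 \sqrt{2}$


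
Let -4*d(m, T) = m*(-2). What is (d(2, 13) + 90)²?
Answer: 8281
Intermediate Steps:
d(m, T) = m/2 (d(m, T) = -m*(-2)/4 = -(-1)*m/2 = m/2)
(d(2, 13) + 90)² = ((½)*2 + 90)² = (1 + 90)² = 91² = 8281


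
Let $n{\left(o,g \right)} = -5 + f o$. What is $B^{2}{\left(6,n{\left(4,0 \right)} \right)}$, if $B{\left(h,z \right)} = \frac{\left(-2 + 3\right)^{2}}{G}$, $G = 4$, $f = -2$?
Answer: $\frac{1}{16} \approx 0.0625$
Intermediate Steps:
$n{\left(o,g \right)} = -5 - 2 o$
$B{\left(h,z \right)} = \frac{1}{4}$ ($B{\left(h,z \right)} = \frac{\left(-2 + 3\right)^{2}}{4} = 1^{2} \cdot \frac{1}{4} = 1 \cdot \frac{1}{4} = \frac{1}{4}$)
$B^{2}{\left(6,n{\left(4,0 \right)} \right)} = \left(\frac{1}{4}\right)^{2} = \frac{1}{16}$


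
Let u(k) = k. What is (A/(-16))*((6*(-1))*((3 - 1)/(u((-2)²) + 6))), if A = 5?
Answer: 3/8 ≈ 0.37500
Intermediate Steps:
(A/(-16))*((6*(-1))*((3 - 1)/(u((-2)²) + 6))) = (5/(-16))*((6*(-1))*((3 - 1)/((-2)² + 6))) = (5*(-1/16))*(-12/(4 + 6)) = -(-15)*2/10/8 = -(-15)*2*(⅒)/8 = -(-15)/(8*5) = -5/16*(-6/5) = 3/8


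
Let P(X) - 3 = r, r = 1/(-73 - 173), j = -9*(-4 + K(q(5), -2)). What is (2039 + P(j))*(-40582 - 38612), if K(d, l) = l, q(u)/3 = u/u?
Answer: -6630266869/41 ≈ -1.6171e+8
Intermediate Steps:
q(u) = 3 (q(u) = 3*(u/u) = 3*1 = 3)
j = 54 (j = -9*(-4 - 2) = -9*(-6) = 54)
r = -1/246 (r = 1/(-246) = -1/246 ≈ -0.0040650)
P(X) = 737/246 (P(X) = 3 - 1/246 = 737/246)
(2039 + P(j))*(-40582 - 38612) = (2039 + 737/246)*(-40582 - 38612) = (502331/246)*(-79194) = -6630266869/41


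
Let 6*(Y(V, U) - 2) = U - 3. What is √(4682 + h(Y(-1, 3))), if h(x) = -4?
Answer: √4678 ≈ 68.396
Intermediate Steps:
Y(V, U) = 3/2 + U/6 (Y(V, U) = 2 + (U - 3)/6 = 2 + (-3 + U)/6 = 2 + (-½ + U/6) = 3/2 + U/6)
√(4682 + h(Y(-1, 3))) = √(4682 - 4) = √4678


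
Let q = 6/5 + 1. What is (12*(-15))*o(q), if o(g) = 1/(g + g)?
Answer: -450/11 ≈ -40.909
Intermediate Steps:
q = 11/5 (q = 6*(⅕) + 1 = 6/5 + 1 = 11/5 ≈ 2.2000)
o(g) = 1/(2*g)
(12*(-15))*o(q) = (12*(-15))*(1/(2*(11/5))) = -90*5/11 = -180*5/22 = -450/11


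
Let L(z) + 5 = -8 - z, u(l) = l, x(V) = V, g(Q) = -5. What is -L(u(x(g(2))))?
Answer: 8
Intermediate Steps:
L(z) = -13 - z (L(z) = -5 + (-8 - z) = -13 - z)
-L(u(x(g(2)))) = -(-13 - 1*(-5)) = -(-13 + 5) = -1*(-8) = 8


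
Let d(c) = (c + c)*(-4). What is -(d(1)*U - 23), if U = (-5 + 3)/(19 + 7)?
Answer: 291/13 ≈ 22.385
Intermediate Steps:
U = -1/13 (U = -2/26 = -2*1/26 = -1/13 ≈ -0.076923)
d(c) = -8*c (d(c) = (2*c)*(-4) = -8*c)
-(d(1)*U - 23) = -(-8*1*(-1/13) - 23) = -(-8*(-1/13) - 23) = -(8/13 - 23) = -1*(-291/13) = 291/13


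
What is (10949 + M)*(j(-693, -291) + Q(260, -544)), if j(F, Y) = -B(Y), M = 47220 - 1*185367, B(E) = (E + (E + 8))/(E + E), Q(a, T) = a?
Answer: -9587294854/291 ≈ -3.2946e+7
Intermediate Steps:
B(E) = (8 + 2*E)/(2*E) (B(E) = (E + (8 + E))/((2*E)) = (8 + 2*E)*(1/(2*E)) = (8 + 2*E)/(2*E))
M = -138147 (M = 47220 - 185367 = -138147)
j(F, Y) = -(4 + Y)/Y
(10949 + M)*(j(-693, -291) + Q(260, -544)) = (10949 - 138147)*((-4 - 1*(-291))/(-291) + 260) = -127198*(-(-4 + 291)/291 + 260) = -127198*(-1/291*287 + 260) = -127198*(-287/291 + 260) = -127198*75373/291 = -9587294854/291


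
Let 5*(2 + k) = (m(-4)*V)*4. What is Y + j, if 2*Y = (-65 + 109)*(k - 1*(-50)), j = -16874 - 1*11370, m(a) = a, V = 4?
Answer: -137348/5 ≈ -27470.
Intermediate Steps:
j = -28244 (j = -16874 - 11370 = -28244)
k = -74/5 (k = -2 + (-4*4*4)/5 = -2 + (-16*4)/5 = -2 + (⅕)*(-64) = -2 - 64/5 = -74/5 ≈ -14.800)
Y = 3872/5 (Y = ((-65 + 109)*(-74/5 - 1*(-50)))/2 = (44*(-74/5 + 50))/2 = (44*(176/5))/2 = (½)*(7744/5) = 3872/5 ≈ 774.40)
Y + j = 3872/5 - 28244 = -137348/5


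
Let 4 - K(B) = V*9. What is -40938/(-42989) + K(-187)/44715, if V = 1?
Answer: 366065545/384450627 ≈ 0.95218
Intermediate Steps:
K(B) = -5 (K(B) = 4 - 9 = -5)
-40938/(-42989) + K(-187)/44715 = -40938/(-42989) - 5/44715 = -40938*(-1/42989) - 5*1/44715 = 40938/42989 - 1/8943 = 366065545/384450627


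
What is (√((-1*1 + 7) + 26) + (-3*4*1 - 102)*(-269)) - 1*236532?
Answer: -205866 + 4*√2 ≈ -2.0586e+5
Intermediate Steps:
(√((-1*1 + 7) + 26) + (-3*4*1 - 102)*(-269)) - 1*236532 = (√((-1 + 7) + 26) + (-12*1 - 102)*(-269)) - 236532 = (√(6 + 26) + (-12 - 102)*(-269)) - 236532 = (√32 - 114*(-269)) - 236532 = (4*√2 + 30666) - 236532 = (30666 + 4*√2) - 236532 = -205866 + 4*√2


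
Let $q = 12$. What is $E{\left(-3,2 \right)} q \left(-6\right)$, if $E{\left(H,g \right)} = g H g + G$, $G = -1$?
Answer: $936$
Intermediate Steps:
$E{\left(H,g \right)} = -1 + H g^{2}$ ($E{\left(H,g \right)} = g H g - 1 = H g g - 1 = H g^{2} - 1 = -1 + H g^{2}$)
$E{\left(-3,2 \right)} q \left(-6\right) = \left(-1 - 3 \cdot 2^{2}\right) 12 \left(-6\right) = \left(-1 - 12\right) 12 \left(-6\right) = \left(-13\right) 12 \left(-6\right) = \left(-156\right) \left(-6\right) = 936$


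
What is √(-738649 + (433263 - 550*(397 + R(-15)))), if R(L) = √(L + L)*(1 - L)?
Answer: 2*√(-130934 - 2200*I*√30) ≈ 33.266 - 724.46*I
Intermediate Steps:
R(L) = √2*√L*(1 - L) (R(L) = √(2*L)*(1 - L) = (√2*√L)*(1 - L) = √2*√L*(1 - L))
√(-738649 + (433263 - 550*(397 + R(-15)))) = √(-738649 + (433263 - 550*(397 + √2*√(-15)*(1 - 1*(-15))))) = √(-738649 + (433263 - 550*(397 + √2*(I*√15)*(1 + 15)))) = √(-738649 + (433263 - 550*(397 + √2*(I*√15)*16))) = √(-738649 + (433263 - 550*(397 + 16*I*√30))) = √(-738649 + (433263 + (-218350 - 8800*I*√30))) = √(-738649 + (214913 - 8800*I*√30)) = √(-523736 - 8800*I*√30)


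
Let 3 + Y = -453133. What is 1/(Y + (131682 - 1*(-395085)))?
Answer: 1/73631 ≈ 1.3581e-5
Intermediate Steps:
Y = -453136 (Y = -3 - 453133 = -453136)
1/(Y + (131682 - 1*(-395085))) = 1/(-453136 + (131682 - 1*(-395085))) = 1/(-453136 + (131682 + 395085)) = 1/(-453136 + 526767) = 1/73631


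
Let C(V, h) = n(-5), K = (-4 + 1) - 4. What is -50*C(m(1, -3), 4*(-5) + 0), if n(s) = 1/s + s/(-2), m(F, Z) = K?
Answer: -115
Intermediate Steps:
K = -7 (K = -3 - 4 = -7)
m(F, Z) = -7
n(s) = 1/s - s/2 (n(s) = 1/s + s*(-½) = 1/s - s/2)
C(V, h) = 23/10 (C(V, h) = 1/(-5) - ½*(-5) = -⅕ + 5/2 = 23/10)
-50*C(m(1, -3), 4*(-5) + 0) = -50*23/10 = -115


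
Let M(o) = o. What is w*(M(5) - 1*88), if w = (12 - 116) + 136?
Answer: -2656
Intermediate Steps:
w = 32 (w = -104 + 136 = 32)
w*(M(5) - 1*88) = 32*(5 - 1*88) = 32*(5 - 88) = 32*(-83) = -2656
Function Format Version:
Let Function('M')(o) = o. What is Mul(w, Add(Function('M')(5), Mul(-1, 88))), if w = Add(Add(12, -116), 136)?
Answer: -2656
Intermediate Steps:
w = 32 (w = Add(-104, 136) = 32)
Mul(w, Add(Function('M')(5), Mul(-1, 88))) = Mul(32, Add(5, Mul(-1, 88))) = Mul(32, Add(5, -88)) = Mul(32, -83) = -2656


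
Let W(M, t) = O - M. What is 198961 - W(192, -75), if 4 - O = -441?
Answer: 198708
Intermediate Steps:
O = 445 (O = 4 - 1*(-441) = 4 + 441 = 445)
W(M, t) = 445 - M
198961 - W(192, -75) = 198961 - (445 - 1*192) = 198961 - (445 - 192) = 198961 - 1*253 = 198961 - 253 = 198708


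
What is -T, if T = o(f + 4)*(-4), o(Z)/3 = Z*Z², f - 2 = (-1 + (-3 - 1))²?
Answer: 357492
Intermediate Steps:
f = 27 (f = 2 + (-1 + (-3 - 1))² = 2 + (-1 - 4)² = 2 + (-5)² = 2 + 25 = 27)
o(Z) = 3*Z³ (o(Z) = 3*(Z*Z²) = 3*Z³)
T = -357492 (T = (3*(27 + 4)³)*(-4) = (3*31³)*(-4) = (3*29791)*(-4) = 89373*(-4) = -357492)
-T = -1*(-357492) = 357492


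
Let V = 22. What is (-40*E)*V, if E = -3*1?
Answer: 2640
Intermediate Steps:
E = -3
(-40*E)*V = -40*(-3)*22 = 120*22 = 2640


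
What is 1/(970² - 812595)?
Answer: 1/128305 ≈ 7.7939e-6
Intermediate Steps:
1/(970² - 812595) = 1/(940900 - 812595) = 1/128305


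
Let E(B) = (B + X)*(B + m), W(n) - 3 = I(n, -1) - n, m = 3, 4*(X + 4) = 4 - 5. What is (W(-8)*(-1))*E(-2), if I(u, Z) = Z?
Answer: 125/2 ≈ 62.500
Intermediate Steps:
X = -17/4 (X = -4 + (4 - 5)/4 = -4 + (¼)*(-1) = -4 - ¼ = -17/4 ≈ -4.2500)
W(n) = 2 - n (W(n) = 3 + (-1 - n) = 2 - n)
E(B) = (3 + B)*(-17/4 + B) (E(B) = (B - 17/4)*(B + 3) = (-17/4 + B)*(3 + B) = (3 + B)*(-17/4 + B))
(W(-8)*(-1))*E(-2) = ((2 - 1*(-8))*(-1))*(-51/4 + (-2)² - 5/4*(-2)) = ((2 + 8)*(-1))*(-51/4 + 4 + 5/2) = (10*(-1))*(-25/4) = -10*(-25/4) = 125/2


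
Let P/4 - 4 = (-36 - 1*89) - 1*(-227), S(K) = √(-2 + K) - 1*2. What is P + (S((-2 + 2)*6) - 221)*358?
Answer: -79410 + 358*I*√2 ≈ -79410.0 + 506.29*I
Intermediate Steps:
S(K) = -2 + √(-2 + K) (S(K) = √(-2 + K) - 2 = -2 + √(-2 + K))
P = 424 (P = 16 + 4*((-36 - 1*89) - 1*(-227)) = 16 + 4*((-36 - 89) + 227) = 16 + 4*(-125 + 227) = 16 + 4*102 = 16 + 408 = 424)
P + (S((-2 + 2)*6) - 221)*358 = 424 + ((-2 + √(-2 + (-2 + 2)*6)) - 221)*358 = 424 + ((-2 + √(-2 + 0*6)) - 221)*358 = 424 + ((-2 + √(-2 + 0)) - 221)*358 = 424 + ((-2 + √(-2)) - 221)*358 = 424 + ((-2 + I*√2) - 221)*358 = 424 + (-223 + I*√2)*358 = 424 + (-79834 + 358*I*√2) = -79410 + 358*I*√2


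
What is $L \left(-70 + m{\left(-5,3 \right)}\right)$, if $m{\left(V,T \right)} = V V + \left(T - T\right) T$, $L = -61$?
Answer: $2745$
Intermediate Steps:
$m{\left(V,T \right)} = V^{2}$ ($m{\left(V,T \right)} = V^{2} + 0 T = V^{2} + 0 = V^{2}$)
$L \left(-70 + m{\left(-5,3 \right)}\right) = - 61 \left(-70 + \left(-5\right)^{2}\right) = - 61 \left(-70 + 25\right) = \left(-61\right) \left(-45\right) = 2745$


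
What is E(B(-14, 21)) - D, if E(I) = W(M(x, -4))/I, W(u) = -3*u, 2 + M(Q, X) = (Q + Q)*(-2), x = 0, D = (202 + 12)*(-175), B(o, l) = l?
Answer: 262152/7 ≈ 37450.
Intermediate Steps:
D = -37450 (D = 214*(-175) = -37450)
M(Q, X) = -2 - 4*Q (M(Q, X) = -2 + (Q + Q)*(-2) = -2 + (2*Q)*(-2) = -2 - 4*Q)
E(I) = 6/I (E(I) = (-3*(-2 - 4*0))/I = (-3*(-2 + 0))/I = (-3*(-2))/I = 6/I)
E(B(-14, 21)) - D = 6/21 - 1*(-37450) = 6*(1/21) + 37450 = 2/7 + 37450 = 262152/7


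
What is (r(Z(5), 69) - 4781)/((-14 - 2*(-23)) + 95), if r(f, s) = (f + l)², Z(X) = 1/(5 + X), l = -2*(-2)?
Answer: -476419/12700 ≈ -37.513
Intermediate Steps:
l = 4
r(f, s) = (4 + f)² (r(f, s) = (f + 4)² = (4 + f)²)
(r(Z(5), 69) - 4781)/((-14 - 2*(-23)) + 95) = ((4 + 1/(5 + 5))² - 4781)/((-14 - 2*(-23)) + 95) = ((4 + 1/10)² - 4781)/((-14 + 46) + 95) = ((4 + ⅒)² - 4781)/(32 + 95) = ((41/10)² - 4781)/127 = (1681/100 - 4781)*(1/127) = -476419/100*1/127 = -476419/12700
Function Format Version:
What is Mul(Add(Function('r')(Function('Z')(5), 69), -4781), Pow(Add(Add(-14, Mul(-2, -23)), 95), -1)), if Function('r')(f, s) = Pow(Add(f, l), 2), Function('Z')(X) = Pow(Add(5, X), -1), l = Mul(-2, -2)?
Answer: Rational(-476419, 12700) ≈ -37.513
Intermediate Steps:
l = 4
Function('r')(f, s) = Pow(Add(4, f), 2) (Function('r')(f, s) = Pow(Add(f, 4), 2) = Pow(Add(4, f), 2))
Mul(Add(Function('r')(Function('Z')(5), 69), -4781), Pow(Add(Add(-14, Mul(-2, -23)), 95), -1)) = Mul(Add(Pow(Add(4, Pow(Add(5, 5), -1)), 2), -4781), Pow(Add(Add(-14, Mul(-2, -23)), 95), -1)) = Mul(Add(Pow(Add(4, Pow(10, -1)), 2), -4781), Pow(Add(Add(-14, 46), 95), -1)) = Mul(Add(Pow(Add(4, Rational(1, 10)), 2), -4781), Pow(Add(32, 95), -1)) = Mul(Add(Pow(Rational(41, 10), 2), -4781), Pow(127, -1)) = Mul(Add(Rational(1681, 100), -4781), Rational(1, 127)) = Mul(Rational(-476419, 100), Rational(1, 127)) = Rational(-476419, 12700)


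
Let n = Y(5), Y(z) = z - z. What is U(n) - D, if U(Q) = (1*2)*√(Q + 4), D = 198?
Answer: -194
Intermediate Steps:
Y(z) = 0
n = 0
U(Q) = 2*√(4 + Q)
U(n) - D = 2*√(4 + 0) - 1*198 = 2*√4 - 198 = 2*2 - 198 = 4 - 198 = -194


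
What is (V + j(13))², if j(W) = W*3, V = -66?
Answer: 729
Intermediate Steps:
j(W) = 3*W
(V + j(13))² = (-66 + 3*13)² = (-66 + 39)² = (-27)² = 729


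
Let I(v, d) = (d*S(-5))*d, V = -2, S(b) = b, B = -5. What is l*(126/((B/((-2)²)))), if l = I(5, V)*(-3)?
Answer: -6048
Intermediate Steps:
I(v, d) = -5*d² (I(v, d) = (d*(-5))*d = (-5*d)*d = -5*d²)
l = 60 (l = -5*(-2)²*(-3) = -5*4*(-3) = -20*(-3) = 60)
l*(126/((B/((-2)²)))) = 60*(126/((-5/((-2)²)))) = 60*(126/((-5/4))) = 60*(126/((-5*¼))) = 60*(126/(-5/4)) = 60*(126*(-⅘)) = 60*(-504/5) = -6048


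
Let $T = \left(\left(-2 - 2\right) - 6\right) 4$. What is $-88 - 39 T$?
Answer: $1472$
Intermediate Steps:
$T = -40$ ($T = \left(\left(-2 - 2\right) - 6\right) 4 = \left(-4 - 6\right) 4 = \left(-10\right) 4 = -40$)
$-88 - 39 T = -88 - -1560 = -88 + 1560 = 1472$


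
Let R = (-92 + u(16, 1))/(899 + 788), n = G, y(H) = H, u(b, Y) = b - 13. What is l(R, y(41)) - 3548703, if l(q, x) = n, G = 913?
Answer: -3547790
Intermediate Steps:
u(b, Y) = -13 + b
n = 913
R = -89/1687 (R = (-92 + (-13 + 16))/(899 + 788) = (-92 + 3)/1687 = -89*1/1687 = -89/1687 ≈ -0.052756)
l(q, x) = 913
l(R, y(41)) - 3548703 = 913 - 3548703 = -3547790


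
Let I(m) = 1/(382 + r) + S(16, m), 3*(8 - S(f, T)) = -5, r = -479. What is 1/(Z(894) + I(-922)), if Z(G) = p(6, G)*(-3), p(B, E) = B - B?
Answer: 291/2810 ≈ 0.10356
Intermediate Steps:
S(f, T) = 29/3 (S(f, T) = 8 - ⅓*(-5) = 8 + 5/3 = 29/3)
p(B, E) = 0
Z(G) = 0 (Z(G) = 0*(-3) = 0)
I(m) = 2810/291 (I(m) = 1/(382 - 479) + 29/3 = 1/(-97) + 29/3 = -1/97 + 29/3 = 2810/291)
1/(Z(894) + I(-922)) = 1/(0 + 2810/291) = 1/(2810/291) = 291/2810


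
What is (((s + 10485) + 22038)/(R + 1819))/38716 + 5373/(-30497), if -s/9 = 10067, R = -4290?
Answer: -128062198317/729390924073 ≈ -0.17557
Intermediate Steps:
s = -90603 (s = -9*10067 = -90603)
(((s + 10485) + 22038)/(R + 1819))/38716 + 5373/(-30497) = (((-90603 + 10485) + 22038)/(-4290 + 1819))/38716 + 5373/(-30497) = ((-80118 + 22038)/(-2471))*(1/38716) + 5373*(-1/30497) = -58080*(-1/2471)*(1/38716) - 5373/30497 = (58080/2471)*(1/38716) - 5373/30497 = 14520/23916809 - 5373/30497 = -128062198317/729390924073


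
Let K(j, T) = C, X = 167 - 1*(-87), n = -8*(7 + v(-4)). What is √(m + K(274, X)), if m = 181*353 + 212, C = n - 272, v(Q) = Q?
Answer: √63809 ≈ 252.60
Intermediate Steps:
n = -24 (n = -8*(7 - 4) = -8*3 = -24)
X = 254 (X = 167 + 87 = 254)
C = -296 (C = -24 - 272 = -296)
m = 64105 (m = 63893 + 212 = 64105)
K(j, T) = -296
√(m + K(274, X)) = √(64105 - 296) = √63809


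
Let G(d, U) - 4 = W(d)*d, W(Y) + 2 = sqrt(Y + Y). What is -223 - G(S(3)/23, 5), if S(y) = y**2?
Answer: -5203/23 - 27*sqrt(46)/529 ≈ -226.56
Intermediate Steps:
W(Y) = -2 + sqrt(2)*sqrt(Y) (W(Y) = -2 + sqrt(Y + Y) = -2 + sqrt(2*Y) = -2 + sqrt(2)*sqrt(Y))
G(d, U) = 4 + d*(-2 + sqrt(2)*sqrt(d)) (G(d, U) = 4 + (-2 + sqrt(2)*sqrt(d))*d = 4 + d*(-2 + sqrt(2)*sqrt(d)))
-223 - G(S(3)/23, 5) = -223 - (4 + (3**2/23)*(-2 + sqrt(2)*sqrt(3**2/23))) = -223 - (4 + (9*(1/23))*(-2 + sqrt(2)*sqrt(9*(1/23)))) = -223 - (4 + 9*(-2 + sqrt(2)*sqrt(9/23))/23) = -223 - (4 + 9*(-2 + sqrt(2)*(3*sqrt(23)/23))/23) = -223 - (4 + 9*(-2 + 3*sqrt(46)/23)/23) = -223 - (4 + (-18/23 + 27*sqrt(46)/529)) = -223 - (74/23 + 27*sqrt(46)/529) = -223 + (-74/23 - 27*sqrt(46)/529) = -5203/23 - 27*sqrt(46)/529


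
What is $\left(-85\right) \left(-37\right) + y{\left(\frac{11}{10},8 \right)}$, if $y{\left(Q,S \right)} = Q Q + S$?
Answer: $\frac{315421}{100} \approx 3154.2$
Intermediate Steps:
$y{\left(Q,S \right)} = S + Q^{2}$ ($y{\left(Q,S \right)} = Q^{2} + S = S + Q^{2}$)
$\left(-85\right) \left(-37\right) + y{\left(\frac{11}{10},8 \right)} = \left(-85\right) \left(-37\right) + \left(8 + \left(\frac{11}{10}\right)^{2}\right) = 3145 + \left(8 + \left(11 \cdot \frac{1}{10}\right)^{2}\right) = 3145 + \left(8 + \left(\frac{11}{10}\right)^{2}\right) = 3145 + \left(8 + \frac{121}{100}\right) = 3145 + \frac{921}{100} = \frac{315421}{100}$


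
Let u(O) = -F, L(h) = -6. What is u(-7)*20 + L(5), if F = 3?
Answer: -66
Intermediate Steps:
u(O) = -3 (u(O) = -1*3 = -3)
u(-7)*20 + L(5) = -3*20 - 6 = -60 - 6 = -66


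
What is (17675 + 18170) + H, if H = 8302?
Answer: 44147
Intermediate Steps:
(17675 + 18170) + H = (17675 + 18170) + 8302 = 35845 + 8302 = 44147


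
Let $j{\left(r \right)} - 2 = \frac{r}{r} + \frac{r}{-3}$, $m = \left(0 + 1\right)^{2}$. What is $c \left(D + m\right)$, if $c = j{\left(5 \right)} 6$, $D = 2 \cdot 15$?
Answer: $248$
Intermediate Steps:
$m = 1$ ($m = 1^{2} = 1$)
$j{\left(r \right)} = 3 - \frac{r}{3}$ ($j{\left(r \right)} = 2 + \left(\frac{r}{r} + \frac{r}{-3}\right) = 2 + \left(1 + r \left(- \frac{1}{3}\right)\right) = 2 - \left(-1 + \frac{r}{3}\right) = 3 - \frac{r}{3}$)
$D = 30$
$c = 8$ ($c = \left(3 - \frac{5}{3}\right) 6 = \frac{4}{3} \cdot 6 = 8$)
$c \left(D + m\right) = 8 \left(30 + 1\right) = 8 \cdot 31 = 248$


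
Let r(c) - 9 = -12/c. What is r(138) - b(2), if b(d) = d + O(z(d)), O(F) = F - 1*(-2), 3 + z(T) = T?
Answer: 136/23 ≈ 5.9130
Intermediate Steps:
z(T) = -3 + T
r(c) = 9 - 12/c
O(F) = 2 + F (O(F) = F + 2 = 2 + F)
b(d) = -1 + 2*d (b(d) = d + (2 + (-3 + d)) = d + (-1 + d) = -1 + 2*d)
r(138) - b(2) = (9 - 12/138) - (-1 + 2*2) = (9 - 12*1/138) - (-1 + 4) = (9 - 2/23) - 1*3 = 205/23 - 3 = 136/23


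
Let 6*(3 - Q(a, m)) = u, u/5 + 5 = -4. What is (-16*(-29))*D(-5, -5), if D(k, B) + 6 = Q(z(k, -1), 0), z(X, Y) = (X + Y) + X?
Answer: 2088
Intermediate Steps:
z(X, Y) = Y + 2*X
u = -45 (u = -25 + 5*(-4) = -25 - 20 = -45)
Q(a, m) = 21/2 (Q(a, m) = 3 - ⅙*(-45) = 3 + 15/2 = 21/2)
D(k, B) = 9/2 (D(k, B) = -6 + 21/2 = 9/2)
(-16*(-29))*D(-5, -5) = -16*(-29)*(9/2) = 464*(9/2) = 2088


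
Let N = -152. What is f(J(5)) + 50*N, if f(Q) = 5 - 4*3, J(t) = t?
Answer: -7607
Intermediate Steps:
f(Q) = -7 (f(Q) = 5 - 12 = -7)
f(J(5)) + 50*N = -7 + 50*(-152) = -7 - 7600 = -7607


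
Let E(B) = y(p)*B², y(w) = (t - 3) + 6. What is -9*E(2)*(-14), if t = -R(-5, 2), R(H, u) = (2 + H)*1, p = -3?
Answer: 3024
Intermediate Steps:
R(H, u) = 2 + H
t = 3 (t = -(2 - 5) = -1*(-3) = 3)
y(w) = 6 (y(w) = (3 - 3) + 6 = 0 + 6 = 6)
E(B) = 6*B²
-9*E(2)*(-14) = -54*2²*(-14) = -54*4*(-14) = -9*24*(-14) = -216*(-14) = 3024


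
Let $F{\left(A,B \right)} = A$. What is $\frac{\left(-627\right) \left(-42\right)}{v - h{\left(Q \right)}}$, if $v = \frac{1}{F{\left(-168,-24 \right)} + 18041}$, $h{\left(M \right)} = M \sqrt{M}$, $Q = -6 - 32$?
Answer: $\frac{52296398}{1947615360721} - \frac{35518353815252 i \sqrt{38}}{1947615360721} \approx 2.6852 \cdot 10^{-5} - 112.42 i$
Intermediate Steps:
$Q = -38$
$h{\left(M \right)} = M^{\frac{3}{2}}$
$v = \frac{1}{17873}$ ($v = \frac{1}{-168 + 18041} = \frac{1}{17873} \approx 5.595 \cdot 10^{-5}$)
$\frac{\left(-627\right) \left(-42\right)}{v - h{\left(Q \right)}} = \frac{\left(-627\right) \left(-42\right)}{\frac{1}{17873} - \left(-38\right)^{\frac{3}{2}}} = \frac{26334}{\frac{1}{17873} - - 38 i \sqrt{38}} = \frac{26334}{\frac{1}{17873} + 38 i \sqrt{38}}$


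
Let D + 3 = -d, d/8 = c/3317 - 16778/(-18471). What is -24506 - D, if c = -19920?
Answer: -1503755643973/61268307 ≈ -24544.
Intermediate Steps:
d = -2498317552/61268307 (d = 8*(-19920/3317 - 16778/(-18471)) = 8*(-19920*1/3317 - 16778*(-1/18471)) = 8*(-19920/3317 + 16778/18471) = 8*(-312289694/61268307) = -2498317552/61268307 ≈ -40.777)
D = 2314512631/61268307 (D = -3 - 1*(-2498317552/61268307) = -3 + 2498317552/61268307 = 2314512631/61268307 ≈ 37.777)
-24506 - D = -24506 - 1*2314512631/61268307 = -24506 - 2314512631/61268307 = -1503755643973/61268307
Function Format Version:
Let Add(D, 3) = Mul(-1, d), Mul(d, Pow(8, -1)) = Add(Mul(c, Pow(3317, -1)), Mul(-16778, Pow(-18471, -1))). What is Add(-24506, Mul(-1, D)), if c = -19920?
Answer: Rational(-1503755643973, 61268307) ≈ -24544.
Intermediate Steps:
d = Rational(-2498317552, 61268307) (d = Mul(8, Add(Mul(-19920, Pow(3317, -1)), Mul(-16778, Pow(-18471, -1)))) = Mul(8, Add(Mul(-19920, Rational(1, 3317)), Mul(-16778, Rational(-1, 18471)))) = Mul(8, Add(Rational(-19920, 3317), Rational(16778, 18471))) = Mul(8, Rational(-312289694, 61268307)) = Rational(-2498317552, 61268307) ≈ -40.777)
D = Rational(2314512631, 61268307) (D = Add(-3, Mul(-1, Rational(-2498317552, 61268307))) = Add(-3, Rational(2498317552, 61268307)) = Rational(2314512631, 61268307) ≈ 37.777)
Add(-24506, Mul(-1, D)) = Add(-24506, Mul(-1, Rational(2314512631, 61268307))) = Add(-24506, Rational(-2314512631, 61268307)) = Rational(-1503755643973, 61268307)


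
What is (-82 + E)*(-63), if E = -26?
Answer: 6804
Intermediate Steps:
(-82 + E)*(-63) = (-82 - 26)*(-63) = -108*(-63) = 6804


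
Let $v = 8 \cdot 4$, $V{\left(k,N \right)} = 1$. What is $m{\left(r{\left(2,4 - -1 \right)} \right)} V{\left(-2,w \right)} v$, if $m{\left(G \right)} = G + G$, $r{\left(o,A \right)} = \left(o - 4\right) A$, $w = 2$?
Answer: $-640$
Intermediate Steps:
$r{\left(o,A \right)} = A \left(-4 + o\right)$ ($r{\left(o,A \right)} = \left(-4 + o\right) A = A \left(-4 + o\right)$)
$v = 32$
$m{\left(G \right)} = 2 G$
$m{\left(r{\left(2,4 - -1 \right)} \right)} V{\left(-2,w \right)} v = 2 \left(4 - -1\right) \left(-4 + 2\right) 1 \cdot 32 = 2 \left(4 + 1\right) \left(-2\right) 1 \cdot 32 = 2 \cdot 5 \left(-2\right) 1 \cdot 32 = 2 \left(-10\right) 1 \cdot 32 = \left(-20\right) 1 \cdot 32 = \left(-20\right) 32 = -640$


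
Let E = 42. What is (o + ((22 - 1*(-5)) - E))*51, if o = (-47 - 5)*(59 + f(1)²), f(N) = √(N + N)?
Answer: -162537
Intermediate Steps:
f(N) = √2*√N (f(N) = √(2*N) = √2*√N)
o = -3172 (o = (-47 - 5)*(59 + (√2*√1)²) = -52*(59 + (√2*1)²) = -52*(59 + (√2)²) = -52*(59 + 2) = -52*61 = -3172)
(o + ((22 - 1*(-5)) - E))*51 = (-3172 + ((22 - 1*(-5)) - 1*42))*51 = (-3172 + ((22 + 5) - 42))*51 = (-3172 + (27 - 42))*51 = (-3172 - 15)*51 = -3187*51 = -162537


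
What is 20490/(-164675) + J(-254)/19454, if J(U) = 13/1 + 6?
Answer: -79096727/640717490 ≈ -0.12345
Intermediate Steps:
J(U) = 19 (J(U) = 13*1 + 6 = 13 + 6 = 19)
20490/(-164675) + J(-254)/19454 = 20490/(-164675) + 19/19454 = 20490*(-1/164675) + 19*(1/19454) = -4098/32935 + 19/19454 = -79096727/640717490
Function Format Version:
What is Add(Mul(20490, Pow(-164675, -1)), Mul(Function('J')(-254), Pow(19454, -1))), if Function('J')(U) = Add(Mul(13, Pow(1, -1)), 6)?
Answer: Rational(-79096727, 640717490) ≈ -0.12345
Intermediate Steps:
Function('J')(U) = 19 (Function('J')(U) = Add(Mul(13, 1), 6) = Add(13, 6) = 19)
Add(Mul(20490, Pow(-164675, -1)), Mul(Function('J')(-254), Pow(19454, -1))) = Add(Mul(20490, Pow(-164675, -1)), Mul(19, Pow(19454, -1))) = Add(Mul(20490, Rational(-1, 164675)), Mul(19, Rational(1, 19454))) = Add(Rational(-4098, 32935), Rational(19, 19454)) = Rational(-79096727, 640717490)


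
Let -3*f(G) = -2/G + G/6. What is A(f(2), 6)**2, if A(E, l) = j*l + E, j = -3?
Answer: 25600/81 ≈ 316.05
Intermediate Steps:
f(G) = -G/18 + 2/(3*G) (f(G) = -(-2/G + G/6)/3 = -G/18 + 2/(3*G))
A(E, l) = E - 3*l (A(E, l) = -3*l + E = E - 3*l)
A(f(2), 6)**2 = ((1/18)*(12 - 1*2**2)/2 - 3*6)**2 = ((1/18)*(1/2)*(12 - 1*4) - 18)**2 = ((1/18)*(1/2)*(12 - 4) - 18)**2 = ((1/18)*(1/2)*8 - 18)**2 = (2/9 - 18)**2 = (-160/9)**2 = 25600/81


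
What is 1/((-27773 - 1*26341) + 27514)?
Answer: -1/26600 ≈ -3.7594e-5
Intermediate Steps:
1/((-27773 - 1*26341) + 27514) = 1/((-27773 - 26341) + 27514) = 1/(-54114 + 27514) = 1/(-26600) = -1/26600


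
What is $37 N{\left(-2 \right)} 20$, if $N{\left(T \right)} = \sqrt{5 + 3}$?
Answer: $1480 \sqrt{2} \approx 2093.0$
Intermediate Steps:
$N{\left(T \right)} = 2 \sqrt{2}$ ($N{\left(T \right)} = \sqrt{8} = 2 \sqrt{2}$)
$37 N{\left(-2 \right)} 20 = 37 \cdot 2 \sqrt{2} \cdot 20 = 74 \sqrt{2} \cdot 20 = 1480 \sqrt{2}$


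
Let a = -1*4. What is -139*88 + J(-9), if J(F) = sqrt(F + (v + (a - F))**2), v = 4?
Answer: -12232 + 6*sqrt(2) ≈ -12224.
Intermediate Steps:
a = -4
J(F) = sqrt(F + F**2) (J(F) = sqrt(F + (4 + (-4 - F))**2) = sqrt(F + (-F)**2) = sqrt(F + F**2))
-139*88 + J(-9) = -139*88 + sqrt(-9*(1 - 9)) = -12232 + sqrt(-9*(-8)) = -12232 + sqrt(72) = -12232 + 6*sqrt(2)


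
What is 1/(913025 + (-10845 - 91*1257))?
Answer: 1/787793 ≈ 1.2694e-6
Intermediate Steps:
1/(913025 + (-10845 - 91*1257)) = 1/(913025 + (-10845 - 114387)) = 1/(913025 - 125232) = 1/787793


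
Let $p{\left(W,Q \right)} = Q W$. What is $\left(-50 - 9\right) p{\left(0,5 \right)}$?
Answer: $0$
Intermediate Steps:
$\left(-50 - 9\right) p{\left(0,5 \right)} = \left(-50 - 9\right) 5 \cdot 0 = \left(-59\right) 0 = 0$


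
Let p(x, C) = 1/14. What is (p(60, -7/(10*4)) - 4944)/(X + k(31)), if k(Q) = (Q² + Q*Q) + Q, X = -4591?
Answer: 69215/36932 ≈ 1.8741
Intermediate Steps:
k(Q) = Q + 2*Q² (k(Q) = (Q² + Q²) + Q = 2*Q² + Q = Q + 2*Q²)
p(x, C) = 1/14
(p(60, -7/(10*4)) - 4944)/(X + k(31)) = (1/14 - 4944)/(-4591 + 31*(1 + 2*31)) = -69215/(14*(-4591 + 31*(1 + 62))) = -69215/(14*(-4591 + 31*63)) = -69215/(14*(-4591 + 1953)) = -69215/14/(-2638) = -69215/14*(-1/2638) = 69215/36932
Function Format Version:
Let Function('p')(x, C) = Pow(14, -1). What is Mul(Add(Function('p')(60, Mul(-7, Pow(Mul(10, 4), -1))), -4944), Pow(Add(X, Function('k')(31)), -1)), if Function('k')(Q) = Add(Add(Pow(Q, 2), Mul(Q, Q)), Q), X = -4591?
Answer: Rational(69215, 36932) ≈ 1.8741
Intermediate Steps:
Function('k')(Q) = Add(Q, Mul(2, Pow(Q, 2))) (Function('k')(Q) = Add(Add(Pow(Q, 2), Pow(Q, 2)), Q) = Add(Mul(2, Pow(Q, 2)), Q) = Add(Q, Mul(2, Pow(Q, 2))))
Function('p')(x, C) = Rational(1, 14)
Mul(Add(Function('p')(60, Mul(-7, Pow(Mul(10, 4), -1))), -4944), Pow(Add(X, Function('k')(31)), -1)) = Mul(Add(Rational(1, 14), -4944), Pow(Add(-4591, Mul(31, Add(1, Mul(2, 31)))), -1)) = Mul(Rational(-69215, 14), Pow(Add(-4591, Mul(31, Add(1, 62))), -1)) = Mul(Rational(-69215, 14), Pow(Add(-4591, Mul(31, 63)), -1)) = Mul(Rational(-69215, 14), Pow(Add(-4591, 1953), -1)) = Mul(Rational(-69215, 14), Pow(-2638, -1)) = Mul(Rational(-69215, 14), Rational(-1, 2638)) = Rational(69215, 36932)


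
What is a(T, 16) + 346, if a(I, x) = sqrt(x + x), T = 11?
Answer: 346 + 4*sqrt(2) ≈ 351.66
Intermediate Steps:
a(I, x) = sqrt(2)*sqrt(x) (a(I, x) = sqrt(2*x) = sqrt(2)*sqrt(x))
a(T, 16) + 346 = sqrt(2)*sqrt(16) + 346 = sqrt(2)*4 + 346 = 4*sqrt(2) + 346 = 346 + 4*sqrt(2)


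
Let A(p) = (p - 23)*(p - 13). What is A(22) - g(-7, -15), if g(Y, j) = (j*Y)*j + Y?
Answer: 1573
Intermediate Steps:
g(Y, j) = Y + Y*j**2 (g(Y, j) = (Y*j)*j + Y = Y*j**2 + Y = Y + Y*j**2)
A(p) = (-23 + p)*(-13 + p)
A(22) - g(-7, -15) = (299 + 22**2 - 36*22) - (-7)*(1 + (-15)**2) = (299 + 484 - 792) - (-7)*(1 + 225) = -9 - (-7)*226 = -9 - 1*(-1582) = -9 + 1582 = 1573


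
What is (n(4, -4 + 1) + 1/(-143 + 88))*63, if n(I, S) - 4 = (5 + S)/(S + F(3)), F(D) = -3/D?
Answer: 24129/110 ≈ 219.35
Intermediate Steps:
n(I, S) = 4 + (5 + S)/(-1 + S) (n(I, S) = 4 + (5 + S)/(S - 3/3) = 4 + (5 + S)/(S - 3*⅓) = 4 + (5 + S)/(S - 1) = 4 + (5 + S)/(-1 + S))
(n(4, -4 + 1) + 1/(-143 + 88))*63 = ((1 + 5*(-4 + 1))/(-1 + (-4 + 1)) + 1/(-143 + 88))*63 = ((1 + 5*(-3))/(-1 - 3) + 1/(-55))*63 = ((1 - 15)/(-4) - 1/55)*63 = (-¼*(-14) - 1/55)*63 = (7/2 - 1/55)*63 = (383/110)*63 = 24129/110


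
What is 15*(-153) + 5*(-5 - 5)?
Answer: -2345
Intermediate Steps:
15*(-153) + 5*(-5 - 5) = -2295 + 5*(-10) = -2295 - 50 = -2345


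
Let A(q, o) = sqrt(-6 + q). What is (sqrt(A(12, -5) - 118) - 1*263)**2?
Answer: (263 - I*sqrt(118 - sqrt(6)))**2 ≈ 69054.0 - 5654.2*I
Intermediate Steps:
(sqrt(A(12, -5) - 118) - 1*263)**2 = (sqrt(sqrt(-6 + 12) - 118) - 1*263)**2 = (sqrt(sqrt(6) - 118) - 263)**2 = (sqrt(-118 + sqrt(6)) - 263)**2 = (-263 + sqrt(-118 + sqrt(6)))**2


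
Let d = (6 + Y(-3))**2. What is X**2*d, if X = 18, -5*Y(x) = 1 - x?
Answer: 219024/25 ≈ 8761.0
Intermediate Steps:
Y(x) = -1/5 + x/5 (Y(x) = -(1 - x)/5 = -1/5 + x/5)
d = 676/25 (d = (6 + (-1/5 + (1/5)*(-3)))**2 = (6 + (-1/5 - 3/5))**2 = (6 - 4/5)**2 = (26/5)**2 = 676/25 ≈ 27.040)
X**2*d = 18**2*(676/25) = 324*(676/25) = 219024/25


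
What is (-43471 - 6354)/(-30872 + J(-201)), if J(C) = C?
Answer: 49825/31073 ≈ 1.6035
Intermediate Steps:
(-43471 - 6354)/(-30872 + J(-201)) = (-43471 - 6354)/(-30872 - 201) = -49825/(-31073) = -49825*(-1/31073) = 49825/31073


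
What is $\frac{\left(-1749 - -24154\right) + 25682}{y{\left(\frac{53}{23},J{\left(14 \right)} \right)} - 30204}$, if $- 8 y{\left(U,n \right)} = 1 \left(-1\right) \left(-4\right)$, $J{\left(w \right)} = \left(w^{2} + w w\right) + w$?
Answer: $- \frac{96174}{60409} \approx -1.592$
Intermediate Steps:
$J{\left(w \right)} = w + 2 w^{2}$ ($J{\left(w \right)} = \left(w^{2} + w^{2}\right) + w = 2 w^{2} + w = w + 2 w^{2}$)
$y{\left(U,n \right)} = - \frac{1}{2}$ ($y{\left(U,n \right)} = - \frac{1 \left(-1\right) \left(-4\right)}{8} = - \frac{\left(-1\right) \left(-4\right)}{8} = \left(- \frac{1}{8}\right) 4 = - \frac{1}{2}$)
$\frac{\left(-1749 - -24154\right) + 25682}{y{\left(\frac{53}{23},J{\left(14 \right)} \right)} - 30204} = \frac{\left(-1749 - -24154\right) + 25682}{- \frac{1}{2} - 30204} = \frac{\left(-1749 + 24154\right) + 25682}{- \frac{60409}{2}} = \left(22405 + 25682\right) \left(- \frac{2}{60409}\right) = 48087 \left(- \frac{2}{60409}\right) = - \frac{96174}{60409}$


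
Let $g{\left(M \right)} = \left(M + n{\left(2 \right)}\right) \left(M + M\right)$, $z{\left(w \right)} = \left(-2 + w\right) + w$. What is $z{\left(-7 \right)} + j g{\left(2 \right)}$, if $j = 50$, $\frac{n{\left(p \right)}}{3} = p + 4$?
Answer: $3984$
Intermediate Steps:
$n{\left(p \right)} = 12 + 3 p$ ($n{\left(p \right)} = 3 \left(p + 4\right) = 3 \left(4 + p\right) = 12 + 3 p$)
$z{\left(w \right)} = -2 + 2 w$
$g{\left(M \right)} = 2 M \left(18 + M\right)$ ($g{\left(M \right)} = \left(M + \left(12 + 3 \cdot 2\right)\right) \left(M + M\right) = \left(M + \left(12 + 6\right)\right) 2 M = \left(M + 18\right) 2 M = \left(18 + M\right) 2 M = 2 M \left(18 + M\right)$)
$z{\left(-7 \right)} + j g{\left(2 \right)} = \left(-2 + 2 \left(-7\right)\right) + 50 \cdot 2 \cdot 2 \left(18 + 2\right) = \left(-2 - 14\right) + 50 \cdot 2 \cdot 2 \cdot 20 = -16 + 50 \cdot 80 = -16 + 4000 = 3984$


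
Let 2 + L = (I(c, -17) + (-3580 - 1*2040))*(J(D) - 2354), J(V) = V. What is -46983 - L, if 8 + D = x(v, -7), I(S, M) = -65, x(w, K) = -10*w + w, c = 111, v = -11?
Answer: -12912136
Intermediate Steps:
x(w, K) = -9*w
D = 91 (D = -8 - 9*(-11) = -8 + 99 = 91)
L = 12865153 (L = -2 + (-65 + (-3580 - 1*2040))*(91 - 2354) = -2 + (-65 + (-3580 - 2040))*(-2263) = -2 + (-65 - 5620)*(-2263) = -2 - 5685*(-2263) = -2 + 12865155 = 12865153)
-46983 - L = -46983 - 1*12865153 = -46983 - 12865153 = -12912136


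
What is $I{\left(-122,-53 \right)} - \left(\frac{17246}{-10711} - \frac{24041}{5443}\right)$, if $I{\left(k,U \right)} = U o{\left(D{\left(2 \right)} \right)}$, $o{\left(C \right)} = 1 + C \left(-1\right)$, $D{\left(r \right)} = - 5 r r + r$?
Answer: $- \frac{58356699682}{58299973} \approx -1001.0$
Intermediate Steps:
$D{\left(r \right)} = r - 5 r^{2}$ ($D{\left(r \right)} = - 5 r^{2} + r = r - 5 r^{2}$)
$o{\left(C \right)} = 1 - C$
$I{\left(k,U \right)} = 19 U$ ($I{\left(k,U \right)} = U \left(1 - 2 \left(1 - 10\right)\right) = U \left(1 - 2 \left(-9\right)\right) = U \left(1 - -18\right) = U \left(1 + 18\right) = U 19 = 19 U$)
$I{\left(-122,-53 \right)} - \left(\frac{17246}{-10711} - \frac{24041}{5443}\right) = 19 \left(-53\right) - \left(\frac{17246}{-10711} - \frac{24041}{5443}\right) = -1007 - \left(17246 \left(- \frac{1}{10711}\right) - \frac{24041}{5443}\right) = -1007 - \left(- \frac{17246}{10711} - \frac{24041}{5443}\right) = -1007 - - \frac{351373129}{58299973} = -1007 + \frac{351373129}{58299973} = - \frac{58356699682}{58299973}$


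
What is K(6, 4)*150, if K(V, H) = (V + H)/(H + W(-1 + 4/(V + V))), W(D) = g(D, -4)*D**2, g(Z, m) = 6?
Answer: 225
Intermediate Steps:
W(D) = 6*D**2
K(V, H) = (H + V)/(H + 6*(-1 + 2/V)**2) (K(V, H) = (V + H)/(H + 6*(-1 + 4/(V + V))**2) = (H + V)/(H + 6*(-1 + 4/((2*V)))**2) = (H + V)/(H + 6*(-1 + 4*(1/(2*V)))**2) = (H + V)/(H + 6*(-1 + 2/V)**2))
K(6, 4)*150 = (6**2*(4 + 6)/(6*(-2 + 6)**2 + 4*6**2))*150 = (36*10/(6*4**2 + 4*36))*150 = (36*10/(6*16 + 144))*150 = (36*10/(96 + 144))*150 = (36*10/240)*150 = (36*(1/240)*10)*150 = (3/2)*150 = 225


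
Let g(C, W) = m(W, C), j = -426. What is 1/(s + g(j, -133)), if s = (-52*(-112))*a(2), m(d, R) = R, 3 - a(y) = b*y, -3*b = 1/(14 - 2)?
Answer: 9/156326 ≈ 5.7572e-5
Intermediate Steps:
b = -1/36 (b = -1/(3*(14 - 2)) = -⅓/12 = -⅓*1/12 = -1/36 ≈ -0.027778)
a(y) = 3 + y/36 (a(y) = 3 - (-1)*y/36 = 3 + y/36)
s = 160160/9 (s = (-52*(-112))*(3 + (1/36)*2) = 5824*(3 + 1/18) = 5824*(55/18) = 160160/9 ≈ 17796.)
g(C, W) = C
1/(s + g(j, -133)) = 1/(160160/9 - 426) = 1/(156326/9) = 9/156326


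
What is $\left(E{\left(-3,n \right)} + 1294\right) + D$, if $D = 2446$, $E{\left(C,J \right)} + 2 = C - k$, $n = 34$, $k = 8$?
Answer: $3727$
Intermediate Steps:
$E{\left(C,J \right)} = -10 + C$ ($E{\left(C,J \right)} = -2 + \left(C - 8\right) = -2 + \left(-8 + C\right) = -10 + C$)
$\left(E{\left(-3,n \right)} + 1294\right) + D = \left(\left(-10 - 3\right) + 1294\right) + 2446 = \left(-13 + 1294\right) + 2446 = 1281 + 2446 = 3727$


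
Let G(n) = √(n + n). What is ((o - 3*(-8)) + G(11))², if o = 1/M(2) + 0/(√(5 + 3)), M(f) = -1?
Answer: (23 + √22)² ≈ 766.76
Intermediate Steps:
G(n) = √2*√n (G(n) = √(2*n) = √2*√n)
o = -1 (o = 1/(-1) + 0/(√(5 + 3)) = 1*(-1) + 0/(√8) = -1 + 0/((2*√2)) = -1 + 0*(√2/4) = -1 + 0 = -1)
((o - 3*(-8)) + G(11))² = ((-1 - 3*(-8)) + √2*√11)² = ((-1 + 24) + √22)² = (23 + √22)²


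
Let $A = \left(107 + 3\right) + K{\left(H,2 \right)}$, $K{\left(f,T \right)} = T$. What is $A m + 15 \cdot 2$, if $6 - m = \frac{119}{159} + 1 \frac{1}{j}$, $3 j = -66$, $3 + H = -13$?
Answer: $\frac{1090094}{1749} \approx 623.27$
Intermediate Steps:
$H = -16$ ($H = -3 - 13 = -16$)
$j = -22$ ($j = \frac{1}{3} \left(-66\right) = -22$)
$A = 112$ ($A = \left(107 + 3\right) + 2 = 110 + 2 = 112$)
$m = \frac{18529}{3498}$ ($m = 6 - \left(\frac{119}{159} + 1 \frac{1}{-22}\right) = 6 - \left(119 \cdot \frac{1}{159} + 1 \left(- \frac{1}{22}\right)\right) = 6 - \left(\frac{119}{159} - \frac{1}{22}\right) = 6 - \frac{2459}{3498} = \frac{18529}{3498} \approx 5.297$)
$A m + 15 \cdot 2 = 112 \cdot \frac{18529}{3498} + 15 \cdot 2 = \frac{1037624}{1749} + 30 = \frac{1090094}{1749}$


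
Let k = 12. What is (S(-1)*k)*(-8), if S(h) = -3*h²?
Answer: 288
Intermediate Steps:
(S(-1)*k)*(-8) = (-3*(-1)²*12)*(-8) = (-3*1*12)*(-8) = -3*12*(-8) = -36*(-8) = 288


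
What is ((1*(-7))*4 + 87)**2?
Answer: 3481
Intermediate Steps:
((1*(-7))*4 + 87)**2 = (-7*4 + 87)**2 = (-28 + 87)**2 = 59**2 = 3481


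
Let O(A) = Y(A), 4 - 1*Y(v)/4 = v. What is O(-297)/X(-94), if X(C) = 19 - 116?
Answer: -1204/97 ≈ -12.412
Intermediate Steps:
Y(v) = 16 - 4*v
O(A) = 16 - 4*A
X(C) = -97
O(-297)/X(-94) = (16 - 4*(-297))/(-97) = (16 + 1188)*(-1/97) = 1204*(-1/97) = -1204/97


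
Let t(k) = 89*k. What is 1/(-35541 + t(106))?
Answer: -1/26107 ≈ -3.8304e-5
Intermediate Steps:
1/(-35541 + t(106)) = 1/(-35541 + 89*106) = 1/(-35541 + 9434) = 1/(-26107) = -1/26107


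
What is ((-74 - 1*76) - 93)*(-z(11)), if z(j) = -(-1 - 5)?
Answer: 1458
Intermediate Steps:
z(j) = 6 (z(j) = -1*(-6) = 6)
((-74 - 1*76) - 93)*(-z(11)) = ((-74 - 1*76) - 93)*(-1*6) = ((-74 - 76) - 93)*(-6) = (-150 - 93)*(-6) = -243*(-6) = 1458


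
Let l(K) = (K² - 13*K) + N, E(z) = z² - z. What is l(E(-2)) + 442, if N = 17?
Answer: 417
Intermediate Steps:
l(K) = 17 + K² - 13*K (l(K) = (K² - 13*K) + 17 = 17 + K² - 13*K)
l(E(-2)) + 442 = (17 + (-2*(-1 - 2))² - (-26)*(-1 - 2)) + 442 = (17 + (-2*(-3))² - (-26)*(-3)) + 442 = (17 + 6² - 13*6) + 442 = (17 + 36 - 78) + 442 = -25 + 442 = 417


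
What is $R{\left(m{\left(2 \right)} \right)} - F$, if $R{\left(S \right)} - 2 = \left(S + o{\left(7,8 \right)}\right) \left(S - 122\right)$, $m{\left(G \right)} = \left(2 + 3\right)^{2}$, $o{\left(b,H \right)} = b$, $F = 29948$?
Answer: $-33050$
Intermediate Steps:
$m{\left(G \right)} = 25$ ($m{\left(G \right)} = 5^{2} = 25$)
$R{\left(S \right)} = 2 + \left(-122 + S\right) \left(7 + S\right)$ ($R{\left(S \right)} = 2 + \left(S + 7\right) \left(S - 122\right) = 2 + \left(7 + S\right) \left(-122 + S\right) = 2 + \left(-122 + S\right) \left(7 + S\right)$)
$R{\left(m{\left(2 \right)} \right)} - F = \left(-852 + 25^{2} - 2875\right) - 29948 = \left(-852 + 625 - 2875\right) - 29948 = -3102 - 29948 = -33050$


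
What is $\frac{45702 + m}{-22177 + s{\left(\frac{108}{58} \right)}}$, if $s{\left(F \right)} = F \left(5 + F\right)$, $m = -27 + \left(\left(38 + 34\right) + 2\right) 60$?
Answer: $- \frac{42146715}{18640111} \approx -2.2611$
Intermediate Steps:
$m = 4413$ ($m = -27 + \left(72 + 2\right) 60 = -27 + 74 \cdot 60 = -27 + 4440 = 4413$)
$\frac{45702 + m}{-22177 + s{\left(\frac{108}{58} \right)}} = \frac{45702 + 4413}{-22177 + \frac{108}{58} \left(5 + \frac{108}{58}\right)} = \frac{50115}{-22177 + 108 \cdot \frac{1}{58} \left(5 + 108 \cdot \frac{1}{58}\right)} = \frac{50115}{-22177 + \frac{54 \left(5 + \frac{54}{29}\right)}{29}} = \frac{50115}{-22177 + \frac{54}{29} \cdot \frac{199}{29}} = \frac{50115}{-22177 + \frac{10746}{841}} = \frac{50115}{- \frac{18640111}{841}} = 50115 \left(- \frac{841}{18640111}\right) = - \frac{42146715}{18640111}$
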